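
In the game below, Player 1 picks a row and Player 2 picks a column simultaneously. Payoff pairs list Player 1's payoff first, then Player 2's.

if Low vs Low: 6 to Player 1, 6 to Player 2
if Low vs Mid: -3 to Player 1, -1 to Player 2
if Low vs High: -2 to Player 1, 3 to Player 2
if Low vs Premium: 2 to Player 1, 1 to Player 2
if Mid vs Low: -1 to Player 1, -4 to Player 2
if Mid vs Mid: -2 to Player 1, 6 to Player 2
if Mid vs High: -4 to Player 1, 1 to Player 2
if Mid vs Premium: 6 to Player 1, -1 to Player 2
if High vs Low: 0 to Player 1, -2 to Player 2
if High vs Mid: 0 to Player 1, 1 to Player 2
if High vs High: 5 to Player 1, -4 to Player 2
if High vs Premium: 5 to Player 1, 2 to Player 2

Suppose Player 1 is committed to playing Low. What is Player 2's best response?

With Player 1 fixed at Low, Player 2's payoffs are: Low → 6, Mid → -1, High → 3, Premium → 1.
The maximum is 6, achieved by Low.

Low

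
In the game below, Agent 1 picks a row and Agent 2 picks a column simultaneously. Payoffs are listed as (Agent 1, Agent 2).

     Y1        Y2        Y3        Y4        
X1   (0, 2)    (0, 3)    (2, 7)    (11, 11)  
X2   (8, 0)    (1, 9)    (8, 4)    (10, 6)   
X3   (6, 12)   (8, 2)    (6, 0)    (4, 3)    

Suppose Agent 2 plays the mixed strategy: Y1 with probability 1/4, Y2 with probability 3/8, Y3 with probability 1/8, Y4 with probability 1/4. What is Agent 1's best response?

Agent 1's best reply maximizes expected payoff against the mix.
X1: (1/4)·0 + (3/8)·0 + (1/8)·2 + (1/4)·11 = 3
X2: (1/4)·8 + (3/8)·1 + (1/8)·8 + (1/4)·10 = 47/8
X3: (1/4)·6 + (3/8)·8 + (1/8)·6 + (1/4)·4 = 25/4
Highest expected payoff is 25/4, from X3.

X3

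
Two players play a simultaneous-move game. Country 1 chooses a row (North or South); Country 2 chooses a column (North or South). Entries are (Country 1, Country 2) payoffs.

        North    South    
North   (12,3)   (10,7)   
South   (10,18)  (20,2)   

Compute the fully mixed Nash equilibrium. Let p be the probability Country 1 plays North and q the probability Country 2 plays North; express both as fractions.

p = 4/5, q = 5/6

Each player's mixing probability is pinned down by making the *other* player indifferent.
Country 2 indifferent between North and South: p·3 + (1−p)·18 = p·7 + (1−p)·2 ⟹ 18 + (-15)p = 2 + 5p ⟹ p = 4/5.
Country 1 indifferent between North and South: q·12 + (1−q)·10 = q·10 + (1−q)·20 ⟹ 10 + 2q = 20 + (-10)q ⟹ q = 5/6.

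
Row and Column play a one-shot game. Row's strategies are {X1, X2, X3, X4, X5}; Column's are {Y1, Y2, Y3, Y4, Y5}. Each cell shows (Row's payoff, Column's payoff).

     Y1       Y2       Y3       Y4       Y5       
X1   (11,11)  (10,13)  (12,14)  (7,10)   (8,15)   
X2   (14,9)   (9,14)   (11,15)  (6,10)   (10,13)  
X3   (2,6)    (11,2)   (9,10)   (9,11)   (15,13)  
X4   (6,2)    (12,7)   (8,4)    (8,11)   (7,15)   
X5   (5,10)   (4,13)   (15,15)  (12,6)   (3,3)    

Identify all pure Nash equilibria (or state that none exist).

(X3, Y5) and (X5, Y3)

Check mutual best responses: a cell is a NE iff neither player can gain by unilaterally deviating.
Row's best responses — vs Y1: X2 (payoff 14); vs Y2: X4 (payoff 12); vs Y3: X5 (payoff 15); vs Y4: X5 (payoff 12); vs Y5: X3 (payoff 15).
Column's best responses — vs X1: Y5 (payoff 15); vs X2: Y3 (payoff 15); vs X3: Y5 (payoff 13); vs X4: Y5 (payoff 15); vs X5: Y3 (payoff 15).
Mutual best responses occur at (X3, Y5) and (X5, Y3); at each, neither player gains by switching.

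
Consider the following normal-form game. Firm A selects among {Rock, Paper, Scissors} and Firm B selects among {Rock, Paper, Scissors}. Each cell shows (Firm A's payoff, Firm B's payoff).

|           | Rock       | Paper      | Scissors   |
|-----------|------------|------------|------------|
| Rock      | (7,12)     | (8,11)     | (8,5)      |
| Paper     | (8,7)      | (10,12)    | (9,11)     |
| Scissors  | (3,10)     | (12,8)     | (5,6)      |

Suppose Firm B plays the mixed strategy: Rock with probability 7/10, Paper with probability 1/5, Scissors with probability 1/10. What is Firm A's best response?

Firm A's best reply maximizes expected payoff against the mix.
Rock: (7/10)·7 + (1/5)·8 + (1/10)·8 = 73/10
Paper: (7/10)·8 + (1/5)·10 + (1/10)·9 = 17/2
Scissors: (7/10)·3 + (1/5)·12 + (1/10)·5 = 5
Highest expected payoff is 17/2, from Paper.

Paper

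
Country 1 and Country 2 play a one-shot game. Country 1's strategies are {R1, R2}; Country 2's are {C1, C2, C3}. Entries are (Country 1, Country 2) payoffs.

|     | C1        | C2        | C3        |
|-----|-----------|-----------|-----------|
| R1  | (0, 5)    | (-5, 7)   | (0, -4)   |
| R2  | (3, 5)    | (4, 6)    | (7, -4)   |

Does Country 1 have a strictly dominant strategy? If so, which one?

A strategy is strictly dominant if it gives Country 1 a strictly higher payoff than every other strategy, against every choice by the opponent.
R2 strictly dominates: vs C1: 3 > 0; vs C2: 4 > -5; vs C3: 7 > 0.

R2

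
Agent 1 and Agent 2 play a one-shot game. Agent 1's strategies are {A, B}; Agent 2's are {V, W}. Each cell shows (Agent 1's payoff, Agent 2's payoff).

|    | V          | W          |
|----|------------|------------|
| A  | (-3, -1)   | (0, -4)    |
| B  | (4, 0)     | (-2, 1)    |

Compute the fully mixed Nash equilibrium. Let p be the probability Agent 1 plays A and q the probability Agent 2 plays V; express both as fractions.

p = 1/4, q = 2/9

In a mixed NE each player is indifferent between their pure strategies, so the opponent's mix sets the indifference.
Agent 2 indifferent between V and W: p·(-1) + (1−p)·0 = p·(-4) + (1−p)·1 ⟹ 0 + (-1)p = 1 + (-5)p ⟹ p = 1/4.
Agent 1 indifferent between A and B: q·(-3) + (1−q)·0 = q·4 + (1−q)·(-2) ⟹ 0 + (-3)q = (-2) + 6q ⟹ q = 2/9.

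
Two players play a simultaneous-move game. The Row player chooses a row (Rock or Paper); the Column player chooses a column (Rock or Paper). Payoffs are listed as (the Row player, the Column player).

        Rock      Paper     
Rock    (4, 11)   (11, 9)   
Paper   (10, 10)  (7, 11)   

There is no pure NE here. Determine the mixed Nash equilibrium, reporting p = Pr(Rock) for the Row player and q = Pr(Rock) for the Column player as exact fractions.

p = 1/3, q = 2/5

In a mixed NE each player is indifferent between their pure strategies, so the opponent's mix sets the indifference.
The Column player indifferent between Rock and Paper: p·11 + (1−p)·10 = p·9 + (1−p)·11 ⟹ 10 + 1p = 11 + (-2)p ⟹ p = 1/3.
The Row player indifferent between Rock and Paper: q·4 + (1−q)·11 = q·10 + (1−q)·7 ⟹ 11 + (-7)q = 7 + 3q ⟹ q = 2/5.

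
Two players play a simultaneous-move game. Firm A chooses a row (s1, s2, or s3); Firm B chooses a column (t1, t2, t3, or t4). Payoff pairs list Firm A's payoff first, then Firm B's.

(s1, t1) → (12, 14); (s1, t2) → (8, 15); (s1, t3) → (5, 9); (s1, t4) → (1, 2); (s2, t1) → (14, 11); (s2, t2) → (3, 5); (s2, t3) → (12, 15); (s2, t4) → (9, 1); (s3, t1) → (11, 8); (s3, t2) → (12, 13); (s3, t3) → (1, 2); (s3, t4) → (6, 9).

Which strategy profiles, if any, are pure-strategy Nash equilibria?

A profile is a Nash equilibrium when each player is best-responding to the other.
Firm A's best responses — vs t1: s2 (payoff 14); vs t2: s3 (payoff 12); vs t3: s2 (payoff 12); vs t4: s2 (payoff 9).
Firm B's best responses — vs s1: t2 (payoff 15); vs s2: t3 (payoff 15); vs s3: t2 (payoff 13).
Mutual best responses occur at (s2, t3) and (s3, t2); at each, neither player gains by switching.

(s2, t3) and (s3, t2)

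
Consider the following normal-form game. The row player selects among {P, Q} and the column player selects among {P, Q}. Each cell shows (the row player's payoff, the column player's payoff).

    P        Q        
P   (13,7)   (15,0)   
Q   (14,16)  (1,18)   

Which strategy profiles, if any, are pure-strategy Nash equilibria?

Find each player's best response to every opponent strategy; NE are the intersections.
The row player's best responses — vs P: Q (payoff 14); vs Q: P (payoff 15).
The column player's best responses — vs P: P (payoff 7); vs Q: Q (payoff 18).
No cell has both players best-responding. For instance, the row player's best reply to P is Q, but against Q the column player prefers Q over P.

There is no pure-strategy Nash equilibrium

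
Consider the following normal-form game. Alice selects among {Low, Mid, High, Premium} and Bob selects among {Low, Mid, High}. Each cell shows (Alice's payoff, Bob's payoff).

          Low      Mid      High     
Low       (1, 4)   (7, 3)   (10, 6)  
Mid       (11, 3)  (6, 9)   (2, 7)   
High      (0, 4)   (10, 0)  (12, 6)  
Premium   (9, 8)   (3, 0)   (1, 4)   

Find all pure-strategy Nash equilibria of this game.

(High, High)

Check mutual best responses: a cell is a NE iff neither player can gain by unilaterally deviating.
Alice's best responses — vs Low: Mid (payoff 11); vs Mid: High (payoff 10); vs High: High (payoff 12).
Bob's best responses — vs Low: High (payoff 6); vs Mid: Mid (payoff 9); vs High: High (payoff 6); vs Premium: Low (payoff 8).
The only mutual best response is (High, High); neither player gains by switching there.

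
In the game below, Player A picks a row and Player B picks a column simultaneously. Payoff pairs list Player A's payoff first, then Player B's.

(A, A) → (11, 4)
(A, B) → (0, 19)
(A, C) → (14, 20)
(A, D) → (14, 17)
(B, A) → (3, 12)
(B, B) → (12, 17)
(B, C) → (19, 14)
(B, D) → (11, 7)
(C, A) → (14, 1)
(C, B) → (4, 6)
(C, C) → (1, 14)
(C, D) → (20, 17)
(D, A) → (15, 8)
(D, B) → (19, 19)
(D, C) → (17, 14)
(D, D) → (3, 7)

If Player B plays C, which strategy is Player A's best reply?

B

With Player B fixed at C, Player A's payoffs are: A → 14, B → 19, C → 1, D → 17.
The maximum is 19, achieved by B.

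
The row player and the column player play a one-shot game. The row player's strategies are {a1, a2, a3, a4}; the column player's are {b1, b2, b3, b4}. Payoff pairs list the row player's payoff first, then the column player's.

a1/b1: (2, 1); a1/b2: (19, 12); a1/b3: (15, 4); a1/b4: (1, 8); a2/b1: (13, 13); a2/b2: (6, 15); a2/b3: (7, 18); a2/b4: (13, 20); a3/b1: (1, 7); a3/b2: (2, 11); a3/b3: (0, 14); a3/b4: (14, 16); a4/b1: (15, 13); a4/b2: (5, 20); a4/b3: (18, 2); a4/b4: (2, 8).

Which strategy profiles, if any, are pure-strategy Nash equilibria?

Find each player's best response to every opponent strategy; NE are the intersections.
The row player's best responses — vs b1: a4 (payoff 15); vs b2: a1 (payoff 19); vs b3: a4 (payoff 18); vs b4: a3 (payoff 14).
The column player's best responses — vs a1: b2 (payoff 12); vs a2: b4 (payoff 20); vs a3: b4 (payoff 16); vs a4: b2 (payoff 20).
Mutual best responses occur at (a1, b2) and (a3, b4); at each, neither player gains by switching.

(a1, b2) and (a3, b4)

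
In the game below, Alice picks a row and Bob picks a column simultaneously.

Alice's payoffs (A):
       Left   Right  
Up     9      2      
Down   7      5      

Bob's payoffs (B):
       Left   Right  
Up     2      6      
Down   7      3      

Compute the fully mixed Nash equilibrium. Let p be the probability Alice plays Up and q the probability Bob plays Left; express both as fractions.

p = 1/2, q = 3/5

Each player's mixing probability is pinned down by making the *other* player indifferent.
Bob indifferent between Left and Right: p·2 + (1−p)·7 = p·6 + (1−p)·3 ⟹ 7 + (-5)p = 3 + 3p ⟹ p = 1/2.
Alice indifferent between Up and Down: q·9 + (1−q)·2 = q·7 + (1−q)·5 ⟹ 2 + 7q = 5 + 2q ⟹ q = 3/5.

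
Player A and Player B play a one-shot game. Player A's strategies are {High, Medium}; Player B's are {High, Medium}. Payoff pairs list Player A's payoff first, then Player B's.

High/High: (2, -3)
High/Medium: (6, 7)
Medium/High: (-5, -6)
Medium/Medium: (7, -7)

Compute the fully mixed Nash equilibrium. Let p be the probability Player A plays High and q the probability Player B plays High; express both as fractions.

p = 1/11, q = 1/8

Each player's mixing probability is pinned down by making the *other* player indifferent.
Player B indifferent between High and Medium: p·(-3) + (1−p)·(-6) = p·7 + (1−p)·(-7) ⟹ (-6) + 3p = (-7) + 14p ⟹ p = 1/11.
Player A indifferent between High and Medium: q·2 + (1−q)·6 = q·(-5) + (1−q)·7 ⟹ 6 + (-4)q = 7 + (-12)q ⟹ q = 1/8.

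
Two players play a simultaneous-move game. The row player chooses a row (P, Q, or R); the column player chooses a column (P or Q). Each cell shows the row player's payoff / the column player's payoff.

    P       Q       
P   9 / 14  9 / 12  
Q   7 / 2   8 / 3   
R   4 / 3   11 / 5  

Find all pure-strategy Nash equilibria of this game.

A profile is a Nash equilibrium when each player is best-responding to the other.
The row player's best responses — vs P: P (payoff 9); vs Q: R (payoff 11).
The column player's best responses — vs P: P (payoff 14); vs Q: Q (payoff 3); vs R: Q (payoff 5).
Mutual best responses occur at (P, P) and (R, Q); at each, neither player gains by switching.

(P, P) and (R, Q)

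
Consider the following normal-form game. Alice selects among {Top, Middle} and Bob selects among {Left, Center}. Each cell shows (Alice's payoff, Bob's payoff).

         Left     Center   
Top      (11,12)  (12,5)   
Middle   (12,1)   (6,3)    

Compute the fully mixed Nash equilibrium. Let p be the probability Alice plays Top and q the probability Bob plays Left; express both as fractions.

Each player's mixing probability is pinned down by making the *other* player indifferent.
Bob indifferent between Left and Center: p·12 + (1−p)·1 = p·5 + (1−p)·3 ⟹ 1 + 11p = 3 + 2p ⟹ p = 2/9.
Alice indifferent between Top and Middle: q·11 + (1−q)·12 = q·12 + (1−q)·6 ⟹ 12 + (-1)q = 6 + 6q ⟹ q = 6/7.

p = 2/9, q = 6/7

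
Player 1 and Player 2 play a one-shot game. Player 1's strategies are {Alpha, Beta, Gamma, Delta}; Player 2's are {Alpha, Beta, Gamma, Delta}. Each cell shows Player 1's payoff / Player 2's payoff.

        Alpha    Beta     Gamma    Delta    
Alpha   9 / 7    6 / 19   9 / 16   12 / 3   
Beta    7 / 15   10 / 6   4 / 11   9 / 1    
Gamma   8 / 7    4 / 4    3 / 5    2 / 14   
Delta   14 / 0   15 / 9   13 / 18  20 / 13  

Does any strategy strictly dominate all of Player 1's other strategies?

Delta

Check whether one of Player 1's strategies beats all alternatives regardless of what the opponent does.
Delta strictly dominates: vs Alpha: 14 > each of {9, 7, 8}; vs Beta: 15 > each of {6, 10, 4}; vs Gamma: 13 > each of {9, 4, 3}; vs Delta: 20 > each of {12, 9, 2}.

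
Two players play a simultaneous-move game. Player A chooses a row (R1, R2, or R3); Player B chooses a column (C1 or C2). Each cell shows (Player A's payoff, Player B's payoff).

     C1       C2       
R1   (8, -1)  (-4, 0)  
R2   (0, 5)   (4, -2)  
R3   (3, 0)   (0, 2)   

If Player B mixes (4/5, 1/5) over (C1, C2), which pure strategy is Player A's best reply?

R1

Player A's best reply maximizes expected payoff against the mix.
R1: (4/5)·8 + (1/5)·(-4) = 28/5
R2: (4/5)·0 + (1/5)·4 = 4/5
R3: (4/5)·3 + (1/5)·0 = 12/5
Highest expected payoff is 28/5, from R1.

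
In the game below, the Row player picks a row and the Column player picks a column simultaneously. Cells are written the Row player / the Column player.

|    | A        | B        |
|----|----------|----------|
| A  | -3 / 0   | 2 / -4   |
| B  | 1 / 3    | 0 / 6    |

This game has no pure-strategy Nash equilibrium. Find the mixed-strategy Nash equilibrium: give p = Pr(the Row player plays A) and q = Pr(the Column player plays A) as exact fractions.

In a mixed NE each player is indifferent between their pure strategies, so the opponent's mix sets the indifference.
The Column player indifferent between A and B: p·0 + (1−p)·3 = p·(-4) + (1−p)·6 ⟹ 3 + (-3)p = 6 + (-10)p ⟹ p = 3/7.
The Row player indifferent between A and B: q·(-3) + (1−q)·2 = q·1 + (1−q)·0 ⟹ 2 + (-5)q = 0 + 1q ⟹ q = 1/3.

p = 3/7, q = 1/3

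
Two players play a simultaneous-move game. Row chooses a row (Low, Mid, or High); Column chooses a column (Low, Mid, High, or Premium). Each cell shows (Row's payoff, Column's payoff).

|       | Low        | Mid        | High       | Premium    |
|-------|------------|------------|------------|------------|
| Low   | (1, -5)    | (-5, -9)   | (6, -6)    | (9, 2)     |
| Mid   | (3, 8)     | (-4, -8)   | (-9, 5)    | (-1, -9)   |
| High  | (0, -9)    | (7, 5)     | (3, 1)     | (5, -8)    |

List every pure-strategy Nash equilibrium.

Find each player's best response to every opponent strategy; NE are the intersections.
Row's best responses — vs Low: Mid (payoff 3); vs Mid: High (payoff 7); vs High: Low (payoff 6); vs Premium: Low (payoff 9).
Column's best responses — vs Low: Premium (payoff 2); vs Mid: Low (payoff 8); vs High: Mid (payoff 5).
Mutual best responses occur at (Low, Premium), (Mid, Low), and (High, Mid); at each, neither player gains by switching.

(Low, Premium), (Mid, Low), and (High, Mid)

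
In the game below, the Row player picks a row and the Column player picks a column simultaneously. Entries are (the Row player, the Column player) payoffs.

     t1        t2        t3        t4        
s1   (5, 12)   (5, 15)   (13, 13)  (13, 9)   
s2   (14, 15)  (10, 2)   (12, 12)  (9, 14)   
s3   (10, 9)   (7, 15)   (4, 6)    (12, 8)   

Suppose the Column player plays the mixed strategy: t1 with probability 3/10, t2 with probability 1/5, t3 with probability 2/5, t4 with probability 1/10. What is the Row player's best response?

s2

Compute the Row player's expected payoff from each pure strategy against the given mix.
s1: (3/10)·5 + (1/5)·5 + (2/5)·13 + (1/10)·13 = 9
s2: (3/10)·14 + (1/5)·10 + (2/5)·12 + (1/10)·9 = 119/10
s3: (3/10)·10 + (1/5)·7 + (2/5)·4 + (1/10)·12 = 36/5
Highest expected payoff is 119/10, from s2.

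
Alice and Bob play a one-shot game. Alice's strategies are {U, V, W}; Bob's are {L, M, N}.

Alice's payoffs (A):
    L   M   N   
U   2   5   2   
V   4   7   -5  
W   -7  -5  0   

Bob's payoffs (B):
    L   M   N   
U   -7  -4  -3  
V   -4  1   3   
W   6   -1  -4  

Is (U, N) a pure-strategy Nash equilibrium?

Holding Bob at N: Alice gets 2 from U, versus -5 from V, 0 from W. No profitable deviation for Alice.
Holding Alice at U: Bob gets -3 from N, versus -7 from L, -4 from M. No profitable deviation for Bob either.

Yes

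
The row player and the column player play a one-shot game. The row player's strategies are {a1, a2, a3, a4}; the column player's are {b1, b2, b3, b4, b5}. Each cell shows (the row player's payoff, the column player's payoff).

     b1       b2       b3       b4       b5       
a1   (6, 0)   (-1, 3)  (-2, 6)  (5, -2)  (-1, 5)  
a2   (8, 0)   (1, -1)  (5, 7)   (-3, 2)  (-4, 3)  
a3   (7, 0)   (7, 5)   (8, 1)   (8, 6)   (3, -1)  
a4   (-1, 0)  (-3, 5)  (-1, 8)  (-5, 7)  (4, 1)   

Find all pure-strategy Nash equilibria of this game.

(a3, b4)

A profile is a Nash equilibrium when each player is best-responding to the other.
The row player's best responses — vs b1: a2 (payoff 8); vs b2: a3 (payoff 7); vs b3: a3 (payoff 8); vs b4: a3 (payoff 8); vs b5: a4 (payoff 4).
The column player's best responses — vs a1: b3 (payoff 6); vs a2: b3 (payoff 7); vs a3: b4 (payoff 6); vs a4: b3 (payoff 8).
The only mutual best response is (a3, b4); neither player gains by switching there.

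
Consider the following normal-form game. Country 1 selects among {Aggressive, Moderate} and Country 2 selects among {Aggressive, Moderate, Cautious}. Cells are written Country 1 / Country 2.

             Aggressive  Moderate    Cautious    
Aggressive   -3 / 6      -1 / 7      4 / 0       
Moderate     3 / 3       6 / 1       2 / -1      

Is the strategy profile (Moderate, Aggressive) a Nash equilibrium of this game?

Holding Country 2 at Aggressive: Country 1 gets 3 from Moderate, versus -3 from Aggressive. No profitable deviation for Country 1.
Holding Country 1 at Moderate: Country 2 gets 3 from Aggressive, versus 1 from Moderate, -1 from Cautious. No profitable deviation for Country 2 either.

Yes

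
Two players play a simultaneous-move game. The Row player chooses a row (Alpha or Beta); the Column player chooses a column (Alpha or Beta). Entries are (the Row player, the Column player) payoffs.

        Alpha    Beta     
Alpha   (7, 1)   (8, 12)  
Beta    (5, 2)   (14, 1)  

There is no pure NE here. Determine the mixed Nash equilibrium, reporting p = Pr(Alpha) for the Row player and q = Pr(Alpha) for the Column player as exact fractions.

p = 1/12, q = 3/4

In a mixed NE each player is indifferent between their pure strategies, so the opponent's mix sets the indifference.
The Column player indifferent between Alpha and Beta: p·1 + (1−p)·2 = p·12 + (1−p)·1 ⟹ 2 + (-1)p = 1 + 11p ⟹ p = 1/12.
The Row player indifferent between Alpha and Beta: q·7 + (1−q)·8 = q·5 + (1−q)·14 ⟹ 8 + (-1)q = 14 + (-9)q ⟹ q = 3/4.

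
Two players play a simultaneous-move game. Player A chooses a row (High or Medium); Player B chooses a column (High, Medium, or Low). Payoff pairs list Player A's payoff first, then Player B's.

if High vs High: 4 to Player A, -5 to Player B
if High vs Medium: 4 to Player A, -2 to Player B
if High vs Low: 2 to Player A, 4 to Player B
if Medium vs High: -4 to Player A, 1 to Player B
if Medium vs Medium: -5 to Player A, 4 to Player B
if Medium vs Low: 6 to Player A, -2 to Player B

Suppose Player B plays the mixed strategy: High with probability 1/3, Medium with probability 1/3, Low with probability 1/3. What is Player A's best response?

Player A's best reply maximizes expected payoff against the mix.
High: (1/3)·4 + (1/3)·4 + (1/3)·2 = 10/3
Medium: (1/3)·(-4) + (1/3)·(-5) + (1/3)·6 = -1
Highest expected payoff is 10/3, from High.

High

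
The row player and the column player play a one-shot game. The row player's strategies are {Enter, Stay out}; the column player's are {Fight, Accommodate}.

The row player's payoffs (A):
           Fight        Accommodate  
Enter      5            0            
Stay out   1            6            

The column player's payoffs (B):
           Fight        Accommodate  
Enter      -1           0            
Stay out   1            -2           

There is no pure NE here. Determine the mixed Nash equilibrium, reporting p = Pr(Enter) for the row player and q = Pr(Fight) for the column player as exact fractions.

p = 3/4, q = 3/5

Each player's mixing probability is pinned down by making the *other* player indifferent.
The column player indifferent between Fight and Accommodate: p·(-1) + (1−p)·1 = p·0 + (1−p)·(-2) ⟹ 1 + (-2)p = (-2) + 2p ⟹ p = 3/4.
The row player indifferent between Enter and Stay out: q·5 + (1−q)·0 = q·1 + (1−q)·6 ⟹ 0 + 5q = 6 + (-5)q ⟹ q = 3/5.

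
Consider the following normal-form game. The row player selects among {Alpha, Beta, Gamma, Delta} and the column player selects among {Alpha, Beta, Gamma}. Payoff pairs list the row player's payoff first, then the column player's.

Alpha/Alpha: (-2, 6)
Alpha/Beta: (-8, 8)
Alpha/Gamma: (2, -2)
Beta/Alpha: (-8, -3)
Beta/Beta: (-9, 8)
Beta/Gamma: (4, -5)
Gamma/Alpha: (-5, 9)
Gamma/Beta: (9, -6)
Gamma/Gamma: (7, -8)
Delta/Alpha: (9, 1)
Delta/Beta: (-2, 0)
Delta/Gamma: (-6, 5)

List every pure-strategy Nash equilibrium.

Find each player's best response to every opponent strategy; NE are the intersections.
The row player's best responses — vs Alpha: Delta (payoff 9); vs Beta: Gamma (payoff 9); vs Gamma: Gamma (payoff 7).
The column player's best responses — vs Alpha: Beta (payoff 8); vs Beta: Beta (payoff 8); vs Gamma: Alpha (payoff 9); vs Delta: Gamma (payoff 5).
No cell has both players best-responding. For instance, the row player's best reply to Alpha is Delta, but against Delta the column player prefers Gamma over Alpha.

There is no pure-strategy Nash equilibrium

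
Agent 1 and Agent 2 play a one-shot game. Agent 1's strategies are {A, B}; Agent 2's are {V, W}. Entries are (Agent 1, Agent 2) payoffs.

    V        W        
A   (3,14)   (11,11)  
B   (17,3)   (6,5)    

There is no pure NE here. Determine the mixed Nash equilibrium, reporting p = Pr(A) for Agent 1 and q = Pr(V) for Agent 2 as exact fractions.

In a mixed NE each player is indifferent between their pure strategies, so the opponent's mix sets the indifference.
Agent 2 indifferent between V and W: p·14 + (1−p)·3 = p·11 + (1−p)·5 ⟹ 3 + 11p = 5 + 6p ⟹ p = 2/5.
Agent 1 indifferent between A and B: q·3 + (1−q)·11 = q·17 + (1−q)·6 ⟹ 11 + (-8)q = 6 + 11q ⟹ q = 5/19.

p = 2/5, q = 5/19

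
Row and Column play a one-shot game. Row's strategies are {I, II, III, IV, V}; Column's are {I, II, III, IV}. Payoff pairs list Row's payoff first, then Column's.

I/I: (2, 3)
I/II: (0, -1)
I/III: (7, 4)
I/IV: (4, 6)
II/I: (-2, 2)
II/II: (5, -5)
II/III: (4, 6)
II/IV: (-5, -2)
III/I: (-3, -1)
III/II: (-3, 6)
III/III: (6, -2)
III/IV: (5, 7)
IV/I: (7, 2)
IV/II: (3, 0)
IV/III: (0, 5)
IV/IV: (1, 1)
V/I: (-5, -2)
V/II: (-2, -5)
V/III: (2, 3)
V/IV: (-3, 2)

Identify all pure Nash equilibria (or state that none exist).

(III, IV)

Find each player's best response to every opponent strategy; NE are the intersections.
Row's best responses — vs I: IV (payoff 7); vs II: II (payoff 5); vs III: I (payoff 7); vs IV: III (payoff 5).
Column's best responses — vs I: IV (payoff 6); vs II: III (payoff 6); vs III: IV (payoff 7); vs IV: III (payoff 5); vs V: III (payoff 3).
The only mutual best response is (III, IV); neither player gains by switching there.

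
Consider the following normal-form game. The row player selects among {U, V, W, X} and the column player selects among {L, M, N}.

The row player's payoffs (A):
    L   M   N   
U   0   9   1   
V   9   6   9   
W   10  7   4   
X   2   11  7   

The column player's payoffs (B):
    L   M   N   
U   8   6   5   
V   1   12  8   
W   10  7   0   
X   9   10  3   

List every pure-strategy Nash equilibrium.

(W, L) and (X, M)

Check mutual best responses: a cell is a NE iff neither player can gain by unilaterally deviating.
The row player's best responses — vs L: W (payoff 10); vs M: X (payoff 11); vs N: V (payoff 9).
The column player's best responses — vs U: L (payoff 8); vs V: M (payoff 12); vs W: L (payoff 10); vs X: M (payoff 10).
Mutual best responses occur at (W, L) and (X, M); at each, neither player gains by switching.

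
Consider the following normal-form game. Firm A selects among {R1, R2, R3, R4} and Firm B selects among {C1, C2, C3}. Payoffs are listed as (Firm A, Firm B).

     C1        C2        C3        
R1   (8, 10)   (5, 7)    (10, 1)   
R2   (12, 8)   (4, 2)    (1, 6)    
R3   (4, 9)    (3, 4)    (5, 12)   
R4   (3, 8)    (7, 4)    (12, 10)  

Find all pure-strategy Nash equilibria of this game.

(R2, C1) and (R4, C3)

Check mutual best responses: a cell is a NE iff neither player can gain by unilaterally deviating.
Firm A's best responses — vs C1: R2 (payoff 12); vs C2: R4 (payoff 7); vs C3: R4 (payoff 12).
Firm B's best responses — vs R1: C1 (payoff 10); vs R2: C1 (payoff 8); vs R3: C3 (payoff 12); vs R4: C3 (payoff 10).
Mutual best responses occur at (R2, C1) and (R4, C3); at each, neither player gains by switching.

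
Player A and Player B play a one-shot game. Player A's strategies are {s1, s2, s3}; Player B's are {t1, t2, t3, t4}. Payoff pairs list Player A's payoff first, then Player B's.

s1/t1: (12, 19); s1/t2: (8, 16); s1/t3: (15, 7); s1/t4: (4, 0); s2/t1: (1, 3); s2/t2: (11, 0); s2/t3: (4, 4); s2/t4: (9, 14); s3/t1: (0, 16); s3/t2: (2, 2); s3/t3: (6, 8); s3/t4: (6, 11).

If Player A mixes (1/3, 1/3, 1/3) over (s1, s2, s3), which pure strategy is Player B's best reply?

Player B's best reply maximizes expected payoff against the mix.
t1: (1/3)·19 + (1/3)·3 + (1/3)·16 = 38/3
t2: (1/3)·16 + (1/3)·0 + (1/3)·2 = 6
t3: (1/3)·7 + (1/3)·4 + (1/3)·8 = 19/3
t4: (1/3)·0 + (1/3)·14 + (1/3)·11 = 25/3
Highest expected payoff is 38/3, from t1.

t1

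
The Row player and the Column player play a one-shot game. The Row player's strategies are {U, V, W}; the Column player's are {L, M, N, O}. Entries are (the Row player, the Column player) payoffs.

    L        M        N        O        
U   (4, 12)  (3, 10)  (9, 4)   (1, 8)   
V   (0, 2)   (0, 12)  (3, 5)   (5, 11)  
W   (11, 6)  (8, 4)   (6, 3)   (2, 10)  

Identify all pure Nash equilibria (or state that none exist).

Find each player's best response to every opponent strategy; NE are the intersections.
The Row player's best responses — vs L: W (payoff 11); vs M: W (payoff 8); vs N: U (payoff 9); vs O: V (payoff 5).
The Column player's best responses — vs U: L (payoff 12); vs V: M (payoff 12); vs W: O (payoff 10).
No cell has both players best-responding. For instance, the Row player's best reply to O is V, but against V the Column player prefers M over O.

There is no pure-strategy Nash equilibrium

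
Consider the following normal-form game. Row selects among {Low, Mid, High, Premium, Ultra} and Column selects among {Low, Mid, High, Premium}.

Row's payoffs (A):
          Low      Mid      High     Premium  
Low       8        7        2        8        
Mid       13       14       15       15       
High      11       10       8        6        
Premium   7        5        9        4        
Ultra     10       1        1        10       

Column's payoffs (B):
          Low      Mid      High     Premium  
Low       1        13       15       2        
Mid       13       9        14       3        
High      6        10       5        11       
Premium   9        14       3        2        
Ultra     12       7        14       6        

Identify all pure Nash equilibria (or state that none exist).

(Mid, High)

A profile is a Nash equilibrium when each player is best-responding to the other.
Row's best responses — vs Low: Mid (payoff 13); vs Mid: Mid (payoff 14); vs High: Mid (payoff 15); vs Premium: Mid (payoff 15).
Column's best responses — vs Low: High (payoff 15); vs Mid: High (payoff 14); vs High: Premium (payoff 11); vs Premium: Mid (payoff 14); vs Ultra: High (payoff 14).
The only mutual best response is (Mid, High); neither player gains by switching there.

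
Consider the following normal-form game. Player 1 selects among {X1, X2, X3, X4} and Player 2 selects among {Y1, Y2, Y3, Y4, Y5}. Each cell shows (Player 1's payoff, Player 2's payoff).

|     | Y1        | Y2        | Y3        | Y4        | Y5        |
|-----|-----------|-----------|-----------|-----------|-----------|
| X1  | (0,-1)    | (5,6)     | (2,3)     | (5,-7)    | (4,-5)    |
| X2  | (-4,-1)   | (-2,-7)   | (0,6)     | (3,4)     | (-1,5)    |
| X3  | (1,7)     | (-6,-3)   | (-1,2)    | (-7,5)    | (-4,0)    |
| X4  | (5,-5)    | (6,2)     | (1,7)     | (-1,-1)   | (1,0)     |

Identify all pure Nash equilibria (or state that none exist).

Check mutual best responses: a cell is a NE iff neither player can gain by unilaterally deviating.
Player 1's best responses — vs Y1: X4 (payoff 5); vs Y2: X4 (payoff 6); vs Y3: X1 (payoff 2); vs Y4: X1 (payoff 5); vs Y5: X1 (payoff 4).
Player 2's best responses — vs X1: Y2 (payoff 6); vs X2: Y3 (payoff 6); vs X3: Y1 (payoff 7); vs X4: Y3 (payoff 7).
No cell has both players best-responding. For instance, Player 1's best reply to Y3 is X1, but against X1 Player 2 prefers Y2 over Y3.

None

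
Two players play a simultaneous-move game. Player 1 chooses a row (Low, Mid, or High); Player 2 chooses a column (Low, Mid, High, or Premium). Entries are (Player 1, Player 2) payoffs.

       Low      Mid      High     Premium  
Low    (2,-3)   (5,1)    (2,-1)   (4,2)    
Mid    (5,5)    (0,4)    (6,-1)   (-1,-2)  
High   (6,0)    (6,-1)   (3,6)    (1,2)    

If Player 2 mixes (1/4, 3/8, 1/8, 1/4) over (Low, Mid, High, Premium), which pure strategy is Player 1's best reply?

Compute Player 1's expected payoff from each pure strategy against the given mix.
Low: (1/4)·2 + (3/8)·5 + (1/8)·2 + (1/4)·4 = 29/8
Mid: (1/4)·5 + (3/8)·0 + (1/8)·6 + (1/4)·(-1) = 7/4
High: (1/4)·6 + (3/8)·6 + (1/8)·3 + (1/4)·1 = 35/8
Highest expected payoff is 35/8, from High.

High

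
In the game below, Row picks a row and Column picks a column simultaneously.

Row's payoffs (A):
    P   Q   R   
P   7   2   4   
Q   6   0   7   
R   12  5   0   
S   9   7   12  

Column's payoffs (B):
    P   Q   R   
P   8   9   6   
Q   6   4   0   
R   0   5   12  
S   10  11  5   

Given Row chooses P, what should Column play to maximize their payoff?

With Row fixed at P, Column's payoffs are: P → 8, Q → 9, R → 6.
The maximum is 9, achieved by Q.

Q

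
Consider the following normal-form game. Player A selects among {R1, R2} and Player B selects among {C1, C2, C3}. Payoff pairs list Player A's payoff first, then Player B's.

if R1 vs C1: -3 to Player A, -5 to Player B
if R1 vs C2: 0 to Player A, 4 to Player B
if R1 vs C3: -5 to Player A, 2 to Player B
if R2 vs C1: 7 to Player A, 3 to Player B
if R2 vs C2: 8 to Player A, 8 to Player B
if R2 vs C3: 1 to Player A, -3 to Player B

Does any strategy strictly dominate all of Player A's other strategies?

R2

A strategy is strictly dominant if it gives Player A a strictly higher payoff than every other strategy, against every choice by the opponent.
R2 strictly dominates: vs C1: 7 > -3; vs C2: 8 > 0; vs C3: 1 > -5.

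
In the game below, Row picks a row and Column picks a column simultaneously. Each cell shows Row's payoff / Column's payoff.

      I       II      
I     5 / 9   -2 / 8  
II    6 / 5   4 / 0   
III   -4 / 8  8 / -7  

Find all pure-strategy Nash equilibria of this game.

(II, I)

Find each player's best response to every opponent strategy; NE are the intersections.
Row's best responses — vs I: II (payoff 6); vs II: III (payoff 8).
Column's best responses — vs I: I (payoff 9); vs II: I (payoff 5); vs III: I (payoff 8).
The only mutual best response is (II, I); neither player gains by switching there.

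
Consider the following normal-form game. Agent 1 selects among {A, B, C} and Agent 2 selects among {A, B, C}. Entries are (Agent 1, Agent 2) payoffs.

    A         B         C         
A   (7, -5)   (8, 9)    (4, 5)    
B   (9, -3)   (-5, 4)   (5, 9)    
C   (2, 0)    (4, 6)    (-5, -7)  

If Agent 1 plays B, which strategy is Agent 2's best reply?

With Agent 1 fixed at B, Agent 2's payoffs are: A → -3, B → 4, C → 9.
The maximum is 9, achieved by C.

C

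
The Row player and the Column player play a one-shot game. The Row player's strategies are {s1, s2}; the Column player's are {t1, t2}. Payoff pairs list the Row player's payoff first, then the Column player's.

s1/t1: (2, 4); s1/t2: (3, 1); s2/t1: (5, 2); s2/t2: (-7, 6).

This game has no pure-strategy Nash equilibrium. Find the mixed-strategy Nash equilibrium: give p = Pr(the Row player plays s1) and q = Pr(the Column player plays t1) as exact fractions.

p = 4/7, q = 10/13

Each player's mixing probability is pinned down by making the *other* player indifferent.
The Column player indifferent between t1 and t2: p·4 + (1−p)·2 = p·1 + (1−p)·6 ⟹ 2 + 2p = 6 + (-5)p ⟹ p = 4/7.
The Row player indifferent between s1 and s2: q·2 + (1−q)·3 = q·5 + (1−q)·(-7) ⟹ 3 + (-1)q = (-7) + 12q ⟹ q = 10/13.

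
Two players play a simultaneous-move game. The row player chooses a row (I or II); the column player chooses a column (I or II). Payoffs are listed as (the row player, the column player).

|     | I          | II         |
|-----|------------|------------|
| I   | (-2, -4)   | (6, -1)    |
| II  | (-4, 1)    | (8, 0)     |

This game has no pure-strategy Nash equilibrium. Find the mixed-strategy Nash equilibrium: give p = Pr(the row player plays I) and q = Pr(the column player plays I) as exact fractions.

p = 1/4, q = 1/2

In a mixed NE each player is indifferent between their pure strategies, so the opponent's mix sets the indifference.
The column player indifferent between I and II: p·(-4) + (1−p)·1 = p·(-1) + (1−p)·0 ⟹ 1 + (-5)p = 0 + (-1)p ⟹ p = 1/4.
The row player indifferent between I and II: q·(-2) + (1−q)·6 = q·(-4) + (1−q)·8 ⟹ 6 + (-8)q = 8 + (-12)q ⟹ q = 1/2.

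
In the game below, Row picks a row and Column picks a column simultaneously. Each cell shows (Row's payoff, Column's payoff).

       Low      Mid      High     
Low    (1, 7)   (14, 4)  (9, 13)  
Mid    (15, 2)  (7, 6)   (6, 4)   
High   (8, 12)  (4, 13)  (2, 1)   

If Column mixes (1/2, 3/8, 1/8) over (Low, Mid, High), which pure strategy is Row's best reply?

Compute Row's expected payoff from each pure strategy against the given mix.
Low: (1/2)·1 + (3/8)·14 + (1/8)·9 = 55/8
Mid: (1/2)·15 + (3/8)·7 + (1/8)·6 = 87/8
High: (1/2)·8 + (3/8)·4 + (1/8)·2 = 23/4
Highest expected payoff is 87/8, from Mid.

Mid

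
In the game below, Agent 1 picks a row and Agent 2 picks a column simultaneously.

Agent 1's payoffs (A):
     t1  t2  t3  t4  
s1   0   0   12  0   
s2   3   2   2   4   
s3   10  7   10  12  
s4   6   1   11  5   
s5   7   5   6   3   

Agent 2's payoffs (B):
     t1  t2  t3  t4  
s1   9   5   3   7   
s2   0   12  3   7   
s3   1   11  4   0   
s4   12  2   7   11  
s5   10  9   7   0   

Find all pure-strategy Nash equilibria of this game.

Check mutual best responses: a cell is a NE iff neither player can gain by unilaterally deviating.
Agent 1's best responses — vs t1: s3 (payoff 10); vs t2: s3 (payoff 7); vs t3: s1 (payoff 12); vs t4: s3 (payoff 12).
Agent 2's best responses — vs s1: t1 (payoff 9); vs s2: t2 (payoff 12); vs s3: t2 (payoff 11); vs s4: t1 (payoff 12); vs s5: t1 (payoff 10).
The only mutual best response is (s3, t2); neither player gains by switching there.

(s3, t2)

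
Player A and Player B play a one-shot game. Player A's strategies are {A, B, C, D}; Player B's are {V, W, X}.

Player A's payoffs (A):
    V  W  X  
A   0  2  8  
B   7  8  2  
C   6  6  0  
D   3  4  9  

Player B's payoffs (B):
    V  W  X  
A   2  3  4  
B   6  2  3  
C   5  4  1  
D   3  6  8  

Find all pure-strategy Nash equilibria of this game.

Check mutual best responses: a cell is a NE iff neither player can gain by unilaterally deviating.
Player A's best responses — vs V: B (payoff 7); vs W: B (payoff 8); vs X: D (payoff 9).
Player B's best responses — vs A: X (payoff 4); vs B: V (payoff 6); vs C: V (payoff 5); vs D: X (payoff 8).
Mutual best responses occur at (B, V) and (D, X); at each, neither player gains by switching.

(B, V) and (D, X)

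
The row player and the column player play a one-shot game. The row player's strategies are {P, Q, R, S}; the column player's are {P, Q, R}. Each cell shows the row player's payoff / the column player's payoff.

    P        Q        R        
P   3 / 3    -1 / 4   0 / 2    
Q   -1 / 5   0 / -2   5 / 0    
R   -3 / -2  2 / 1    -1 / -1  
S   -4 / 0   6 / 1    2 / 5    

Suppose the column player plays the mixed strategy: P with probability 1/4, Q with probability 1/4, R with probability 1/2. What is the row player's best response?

Q

The row player's best reply maximizes expected payoff against the mix.
P: (1/4)·3 + (1/4)·(-1) + (1/2)·0 = 1/2
Q: (1/4)·(-1) + (1/4)·0 + (1/2)·5 = 9/4
R: (1/4)·(-3) + (1/4)·2 + (1/2)·(-1) = -3/4
S: (1/4)·(-4) + (1/4)·6 + (1/2)·2 = 3/2
Highest expected payoff is 9/4, from Q.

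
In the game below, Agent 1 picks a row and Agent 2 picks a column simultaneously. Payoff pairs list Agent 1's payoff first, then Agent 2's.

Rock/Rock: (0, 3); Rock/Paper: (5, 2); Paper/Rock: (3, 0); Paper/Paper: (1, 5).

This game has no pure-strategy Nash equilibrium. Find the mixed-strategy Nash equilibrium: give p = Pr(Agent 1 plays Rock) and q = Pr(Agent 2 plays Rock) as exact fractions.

Each player's mixing probability is pinned down by making the *other* player indifferent.
Agent 2 indifferent between Rock and Paper: p·3 + (1−p)·0 = p·2 + (1−p)·5 ⟹ 0 + 3p = 5 + (-3)p ⟹ p = 5/6.
Agent 1 indifferent between Rock and Paper: q·0 + (1−q)·5 = q·3 + (1−q)·1 ⟹ 5 + (-5)q = 1 + 2q ⟹ q = 4/7.

p = 5/6, q = 4/7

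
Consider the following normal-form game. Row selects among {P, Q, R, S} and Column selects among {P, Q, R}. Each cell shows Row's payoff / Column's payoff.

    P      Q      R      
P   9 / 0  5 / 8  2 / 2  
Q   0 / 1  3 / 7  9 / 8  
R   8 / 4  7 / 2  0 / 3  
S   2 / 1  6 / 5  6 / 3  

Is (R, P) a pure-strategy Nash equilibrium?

No

Holding Column at P: Row gets 8 from R but could get 9 by switching to P. Row has a profitable deviation.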